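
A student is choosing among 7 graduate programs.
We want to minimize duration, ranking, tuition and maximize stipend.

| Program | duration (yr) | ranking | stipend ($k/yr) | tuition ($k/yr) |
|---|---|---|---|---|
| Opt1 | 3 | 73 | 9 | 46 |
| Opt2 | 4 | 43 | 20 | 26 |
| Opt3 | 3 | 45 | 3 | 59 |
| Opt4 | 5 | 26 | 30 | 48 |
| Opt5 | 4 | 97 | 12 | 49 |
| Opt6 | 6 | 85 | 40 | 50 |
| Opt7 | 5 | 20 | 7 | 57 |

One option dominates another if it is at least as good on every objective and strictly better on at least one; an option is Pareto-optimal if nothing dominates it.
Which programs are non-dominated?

Opt1: not dominated.
Opt2: not dominated (best tuition).
Opt3: not dominated.
Opt4: not dominated.
Opt5: dominated by Opt2 (duration 4≤4, ranking 43≤97, stipend 20≥12, tuition 26≤49).
Opt6: not dominated (best stipend).
Opt7: not dominated (best ranking).

Opt1, Opt2, Opt3, Opt4, Opt6, Opt7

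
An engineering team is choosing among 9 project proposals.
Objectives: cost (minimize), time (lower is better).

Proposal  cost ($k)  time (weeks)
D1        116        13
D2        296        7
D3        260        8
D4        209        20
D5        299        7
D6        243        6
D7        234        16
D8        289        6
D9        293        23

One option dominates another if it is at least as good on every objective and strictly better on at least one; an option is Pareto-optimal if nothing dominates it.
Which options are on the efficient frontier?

D1, D6

D1: not dominated (best cost).
D2: dominated by D6 (cost 243≤296, time 6≤7).
D3: dominated by D6 (cost 243≤260, time 6≤8).
D4: dominated by D1 (cost 116≤209, time 13≤20).
D5: dominated by D2 (cost 296≤299, time 7≤7).
D6: not dominated.
D7: dominated by D1 (cost 116≤234, time 13≤16).
D8: dominated by D6 (cost 243≤289, time 6≤6).
D9: dominated by D1 (cost 116≤293, time 13≤23).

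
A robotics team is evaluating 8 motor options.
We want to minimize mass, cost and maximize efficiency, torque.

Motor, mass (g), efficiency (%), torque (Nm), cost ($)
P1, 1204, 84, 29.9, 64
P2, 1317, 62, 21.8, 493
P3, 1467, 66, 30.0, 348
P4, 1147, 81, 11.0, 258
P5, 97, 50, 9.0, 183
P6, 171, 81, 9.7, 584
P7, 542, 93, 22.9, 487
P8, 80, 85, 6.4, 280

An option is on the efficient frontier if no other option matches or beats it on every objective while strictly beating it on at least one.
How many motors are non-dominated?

P1: not dominated (best cost).
P2: dominated by P1 (mass 1204≤1317, efficiency 84≥62, torque 29.9≥21.8, cost 64≤493).
P3: not dominated (best torque).
P4: not dominated.
P5: not dominated.
P6: not dominated.
P7: not dominated (best efficiency).
P8: not dominated (best mass).
Pareto-optimal: P1, P3, P4, P5, P6, P7, P8 → 7.

7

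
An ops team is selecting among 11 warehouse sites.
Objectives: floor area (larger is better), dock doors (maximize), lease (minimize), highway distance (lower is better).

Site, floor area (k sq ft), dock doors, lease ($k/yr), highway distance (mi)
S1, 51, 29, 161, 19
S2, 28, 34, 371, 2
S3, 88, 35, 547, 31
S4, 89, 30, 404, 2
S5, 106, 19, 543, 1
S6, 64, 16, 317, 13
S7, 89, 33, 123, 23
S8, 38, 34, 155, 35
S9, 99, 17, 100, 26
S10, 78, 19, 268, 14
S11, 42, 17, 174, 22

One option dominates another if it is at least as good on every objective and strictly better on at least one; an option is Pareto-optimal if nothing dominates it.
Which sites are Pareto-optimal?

S1, S2, S3, S4, S5, S6, S7, S8, S9, S10

S1: not dominated.
S2: not dominated.
S3: not dominated (best dock doors).
S4: not dominated.
S5: not dominated (best floor area).
S6: not dominated.
S7: not dominated.
S8: not dominated.
S9: not dominated (best lease).
S10: not dominated.
S11: dominated by S1 (floor area 51≥42, dock doors 29≥17, lease 161≤174, highway distance 19≤22).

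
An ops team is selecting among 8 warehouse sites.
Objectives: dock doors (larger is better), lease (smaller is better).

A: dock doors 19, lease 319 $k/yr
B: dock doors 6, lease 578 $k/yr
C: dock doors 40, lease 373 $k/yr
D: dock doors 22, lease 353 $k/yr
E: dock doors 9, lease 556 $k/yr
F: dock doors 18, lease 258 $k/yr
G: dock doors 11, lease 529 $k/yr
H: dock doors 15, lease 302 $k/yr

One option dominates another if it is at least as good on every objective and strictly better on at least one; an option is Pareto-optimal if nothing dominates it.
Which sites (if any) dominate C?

A: worse on dock doors (19 vs 40).
B: worse on dock doors (6 vs 40).
D: worse on dock doors (22 vs 40).
E: worse on dock doors (9 vs 40).
F: worse on dock doors (18 vs 40).
G: worse on dock doors (11 vs 40).
H: worse on dock doors (15 vs 40).
No option dominates C.

none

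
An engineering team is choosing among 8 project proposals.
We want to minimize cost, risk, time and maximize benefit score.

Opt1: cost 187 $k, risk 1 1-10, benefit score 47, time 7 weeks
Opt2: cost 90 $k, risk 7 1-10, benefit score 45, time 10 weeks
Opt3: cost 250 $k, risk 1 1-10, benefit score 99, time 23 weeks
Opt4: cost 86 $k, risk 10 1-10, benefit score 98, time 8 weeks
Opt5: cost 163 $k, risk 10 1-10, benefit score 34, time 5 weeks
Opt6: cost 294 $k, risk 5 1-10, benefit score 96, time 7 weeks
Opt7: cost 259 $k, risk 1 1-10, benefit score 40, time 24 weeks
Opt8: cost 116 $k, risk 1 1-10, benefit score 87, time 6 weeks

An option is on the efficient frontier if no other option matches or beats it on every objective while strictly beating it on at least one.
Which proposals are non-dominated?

Opt1: dominated by Opt8 (cost 116≤187, risk 1≤1, benefit score 87≥47, time 6≤7).
Opt2: not dominated.
Opt3: not dominated (best benefit score).
Opt4: not dominated (best cost).
Opt5: not dominated (best time).
Opt6: not dominated.
Opt7: dominated by Opt1 (cost 187≤259, risk 1≤1, benefit score 47≥40, time 7≤24).
Opt8: not dominated.

Opt2, Opt3, Opt4, Opt5, Opt6, Opt8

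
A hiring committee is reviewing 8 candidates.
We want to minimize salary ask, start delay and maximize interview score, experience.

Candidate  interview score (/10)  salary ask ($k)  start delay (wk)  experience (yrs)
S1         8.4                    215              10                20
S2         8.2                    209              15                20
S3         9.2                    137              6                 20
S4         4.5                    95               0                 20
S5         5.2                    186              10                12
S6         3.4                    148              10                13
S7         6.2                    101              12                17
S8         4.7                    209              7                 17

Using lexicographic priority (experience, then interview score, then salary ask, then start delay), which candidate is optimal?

First maximize experience: best is 20, kept {S1, S2, S3, S4}.
Then maximize interview score: best is 9.2, kept {S3}.

S3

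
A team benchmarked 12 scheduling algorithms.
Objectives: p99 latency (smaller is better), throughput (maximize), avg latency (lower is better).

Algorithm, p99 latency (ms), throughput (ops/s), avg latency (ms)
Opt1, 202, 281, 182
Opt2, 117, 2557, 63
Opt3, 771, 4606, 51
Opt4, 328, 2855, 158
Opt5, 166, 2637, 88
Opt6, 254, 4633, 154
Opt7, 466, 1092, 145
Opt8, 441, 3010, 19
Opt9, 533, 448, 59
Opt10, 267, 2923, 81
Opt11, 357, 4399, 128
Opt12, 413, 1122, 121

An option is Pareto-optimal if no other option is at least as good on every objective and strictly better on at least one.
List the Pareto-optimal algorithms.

Opt1: dominated by Opt2 (p99 latency 117≤202, throughput 2557≥281, avg latency 63≤182).
Opt2: not dominated (best p99 latency).
Opt3: not dominated.
Opt4: dominated by Opt6 (p99 latency 254≤328, throughput 4633≥2855, avg latency 154≤158).
Opt5: not dominated.
Opt6: not dominated (best throughput).
Opt7: dominated by Opt2 (p99 latency 117≤466, throughput 2557≥1092, avg latency 63≤145).
Opt8: not dominated (best avg latency).
Opt9: dominated by Opt8 (p99 latency 441≤533, throughput 3010≥448, avg latency 19≤59).
Opt10: not dominated.
Opt11: not dominated.
Opt12: dominated by Opt2 (p99 latency 117≤413, throughput 2557≥1122, avg latency 63≤121).

Opt2, Opt3, Opt5, Opt6, Opt8, Opt10, Opt11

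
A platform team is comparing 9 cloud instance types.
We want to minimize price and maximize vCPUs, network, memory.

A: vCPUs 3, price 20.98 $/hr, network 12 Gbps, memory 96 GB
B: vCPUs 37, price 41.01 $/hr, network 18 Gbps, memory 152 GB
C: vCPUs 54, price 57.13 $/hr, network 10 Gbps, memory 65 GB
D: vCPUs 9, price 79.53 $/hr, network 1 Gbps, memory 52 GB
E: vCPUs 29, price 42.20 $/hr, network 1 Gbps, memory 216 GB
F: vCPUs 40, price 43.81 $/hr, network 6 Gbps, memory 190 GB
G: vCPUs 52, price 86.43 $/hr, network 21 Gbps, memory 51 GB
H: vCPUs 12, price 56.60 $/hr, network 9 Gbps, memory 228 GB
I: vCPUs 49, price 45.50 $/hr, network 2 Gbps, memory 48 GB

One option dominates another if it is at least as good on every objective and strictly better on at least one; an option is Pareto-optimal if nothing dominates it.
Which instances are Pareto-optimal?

A, B, C, E, F, G, H, I

A: not dominated (best price).
B: not dominated.
C: not dominated (best vCPUs).
D: dominated by B (vCPUs 37≥9, price 41.01≤79.53, network 18≥1, memory 152≥52).
E: not dominated.
F: not dominated.
G: not dominated (best network).
H: not dominated (best memory).
I: not dominated.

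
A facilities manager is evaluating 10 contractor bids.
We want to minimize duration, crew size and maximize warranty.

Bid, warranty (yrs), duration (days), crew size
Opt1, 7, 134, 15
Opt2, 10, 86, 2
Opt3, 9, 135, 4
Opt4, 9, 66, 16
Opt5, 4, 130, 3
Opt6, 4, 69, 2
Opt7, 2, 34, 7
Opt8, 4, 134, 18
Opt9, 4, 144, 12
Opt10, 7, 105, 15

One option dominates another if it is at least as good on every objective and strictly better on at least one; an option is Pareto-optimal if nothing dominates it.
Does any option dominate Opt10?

Opt2 vs Opt10: warranty 10≥7, duration 86≤105, crew size 2≤15 — Opt2 is at least as good on every objective and strictly better on at least one, so Opt2 dominates Opt10.

Yes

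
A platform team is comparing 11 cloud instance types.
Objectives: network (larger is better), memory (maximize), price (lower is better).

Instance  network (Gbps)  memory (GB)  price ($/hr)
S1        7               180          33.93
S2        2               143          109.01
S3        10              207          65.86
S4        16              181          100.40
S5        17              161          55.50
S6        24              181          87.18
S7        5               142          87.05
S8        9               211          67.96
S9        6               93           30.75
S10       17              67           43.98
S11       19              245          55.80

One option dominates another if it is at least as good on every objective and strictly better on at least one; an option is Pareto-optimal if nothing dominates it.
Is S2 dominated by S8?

S8 vs S2: network 9≥2, memory 211≥143, price 67.96≤109.01 — S8 is at least as good on every objective with at least one strict improvement.

Yes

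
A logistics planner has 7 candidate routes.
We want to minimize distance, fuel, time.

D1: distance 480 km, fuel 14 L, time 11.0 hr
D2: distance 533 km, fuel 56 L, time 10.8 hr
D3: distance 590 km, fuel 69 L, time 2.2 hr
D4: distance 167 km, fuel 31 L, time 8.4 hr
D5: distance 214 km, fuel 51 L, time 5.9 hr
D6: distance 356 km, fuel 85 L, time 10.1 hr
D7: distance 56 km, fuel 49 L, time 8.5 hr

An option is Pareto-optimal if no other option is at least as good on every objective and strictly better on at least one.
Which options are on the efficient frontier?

D1, D3, D4, D5, D7

D1: not dominated (best fuel).
D2: dominated by D4 (distance 167≤533, fuel 31≤56, time 8.4≤10.8).
D3: not dominated (best time).
D4: not dominated.
D5: not dominated.
D6: dominated by D4 (distance 167≤356, fuel 31≤85, time 8.4≤10.1).
D7: not dominated (best distance).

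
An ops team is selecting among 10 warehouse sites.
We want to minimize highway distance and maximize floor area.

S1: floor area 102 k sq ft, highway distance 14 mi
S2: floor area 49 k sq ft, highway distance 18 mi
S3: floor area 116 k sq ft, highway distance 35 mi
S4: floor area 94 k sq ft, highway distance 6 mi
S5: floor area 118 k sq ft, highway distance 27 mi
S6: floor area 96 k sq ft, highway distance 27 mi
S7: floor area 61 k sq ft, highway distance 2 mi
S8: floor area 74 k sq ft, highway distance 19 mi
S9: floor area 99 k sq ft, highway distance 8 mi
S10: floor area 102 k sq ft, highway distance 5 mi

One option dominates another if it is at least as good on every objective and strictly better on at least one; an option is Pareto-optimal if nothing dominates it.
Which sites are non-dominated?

S1: dominated by S10 (floor area 102≥102, highway distance 5≤14).
S2: dominated by S1 (floor area 102≥49, highway distance 14≤18).
S3: dominated by S5 (floor area 118≥116, highway distance 27≤35).
S4: dominated by S10 (floor area 102≥94, highway distance 5≤6).
S5: not dominated (best floor area).
S6: dominated by S1 (floor area 102≥96, highway distance 14≤27).
S7: not dominated (best highway distance).
S8: dominated by S1 (floor area 102≥74, highway distance 14≤19).
S9: dominated by S10 (floor area 102≥99, highway distance 5≤8).
S10: not dominated.

S5, S7, S10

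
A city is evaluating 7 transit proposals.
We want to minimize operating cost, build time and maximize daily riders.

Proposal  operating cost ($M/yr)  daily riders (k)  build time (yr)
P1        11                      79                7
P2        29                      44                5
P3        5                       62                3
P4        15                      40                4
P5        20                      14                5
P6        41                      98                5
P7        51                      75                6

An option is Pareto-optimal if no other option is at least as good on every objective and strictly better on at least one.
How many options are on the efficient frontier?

P1: not dominated.
P2: dominated by P3 (operating cost 5≤29, daily riders 62≥44, build time 3≤5).
P3: not dominated (best operating cost).
P4: dominated by P3 (operating cost 5≤15, daily riders 62≥40, build time 3≤4).
P5: dominated by P3 (operating cost 5≤20, daily riders 62≥14, build time 3≤5).
P6: not dominated (best daily riders).
P7: dominated by P6 (operating cost 41≤51, daily riders 98≥75, build time 5≤6).
Pareto-optimal: P1, P3, P6 → 3.

3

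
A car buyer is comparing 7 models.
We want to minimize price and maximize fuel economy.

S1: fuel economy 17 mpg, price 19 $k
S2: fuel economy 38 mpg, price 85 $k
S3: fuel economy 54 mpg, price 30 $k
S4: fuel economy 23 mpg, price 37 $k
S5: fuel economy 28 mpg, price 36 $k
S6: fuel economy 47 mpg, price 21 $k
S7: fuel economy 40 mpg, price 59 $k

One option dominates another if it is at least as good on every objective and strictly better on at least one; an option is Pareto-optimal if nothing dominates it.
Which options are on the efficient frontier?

S1, S3, S6

S1: not dominated (best price).
S2: dominated by S3 (fuel economy 54≥38, price 30≤85).
S3: not dominated (best fuel economy).
S4: dominated by S3 (fuel economy 54≥23, price 30≤37).
S5: dominated by S3 (fuel economy 54≥28, price 30≤36).
S6: not dominated.
S7: dominated by S3 (fuel economy 54≥40, price 30≤59).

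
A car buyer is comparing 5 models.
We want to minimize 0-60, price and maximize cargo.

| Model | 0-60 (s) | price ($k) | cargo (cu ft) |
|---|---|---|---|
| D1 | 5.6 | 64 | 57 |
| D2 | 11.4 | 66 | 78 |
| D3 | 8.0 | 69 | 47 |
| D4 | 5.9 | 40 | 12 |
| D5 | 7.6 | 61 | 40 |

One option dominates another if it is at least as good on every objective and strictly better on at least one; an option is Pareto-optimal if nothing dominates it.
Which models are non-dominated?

D1: not dominated (best 0-60).
D2: not dominated (best cargo).
D3: dominated by D1 (0-60 5.6≤8.0, price 64≤69, cargo 57≥47).
D4: not dominated (best price).
D5: not dominated.

D1, D2, D4, D5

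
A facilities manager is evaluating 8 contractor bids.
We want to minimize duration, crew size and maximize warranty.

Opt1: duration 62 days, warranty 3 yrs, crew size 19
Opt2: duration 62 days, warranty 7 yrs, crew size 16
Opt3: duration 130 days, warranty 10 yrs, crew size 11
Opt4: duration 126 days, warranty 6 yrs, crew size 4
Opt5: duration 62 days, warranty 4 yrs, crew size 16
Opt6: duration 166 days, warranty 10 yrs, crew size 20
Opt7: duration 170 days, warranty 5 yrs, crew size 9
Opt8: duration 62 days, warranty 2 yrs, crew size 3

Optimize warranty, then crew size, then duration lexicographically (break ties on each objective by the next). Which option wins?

First maximize warranty: best is 10, kept {Opt3, Opt6}.
Then minimize crew size: best is 11, kept {Opt3}.

Opt3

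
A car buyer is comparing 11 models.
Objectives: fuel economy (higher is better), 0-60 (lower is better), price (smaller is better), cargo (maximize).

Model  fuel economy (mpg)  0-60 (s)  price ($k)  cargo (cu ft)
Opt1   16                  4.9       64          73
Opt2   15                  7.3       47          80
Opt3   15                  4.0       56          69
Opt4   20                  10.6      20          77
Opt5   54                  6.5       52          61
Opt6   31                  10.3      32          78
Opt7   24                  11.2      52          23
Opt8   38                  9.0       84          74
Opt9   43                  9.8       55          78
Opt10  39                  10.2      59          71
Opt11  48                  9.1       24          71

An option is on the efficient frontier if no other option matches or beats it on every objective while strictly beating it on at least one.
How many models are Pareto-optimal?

Opt1: not dominated.
Opt2: not dominated (best cargo).
Opt3: not dominated (best 0-60).
Opt4: not dominated (best price).
Opt5: not dominated (best fuel economy).
Opt6: not dominated.
Opt7: dominated by Opt5 (fuel economy 54≥24, 0-60 6.5≤11.2, price 52≤52, cargo 61≥23).
Opt8: not dominated.
Opt9: not dominated.
Opt10: dominated by Opt9 (fuel economy 43≥39, 0-60 9.8≤10.2, price 55≤59, cargo 78≥71).
Opt11: not dominated.
Pareto-optimal: Opt1, Opt2, Opt3, Opt4, Opt5, Opt6, Opt8, Opt9, Opt11 → 9.

9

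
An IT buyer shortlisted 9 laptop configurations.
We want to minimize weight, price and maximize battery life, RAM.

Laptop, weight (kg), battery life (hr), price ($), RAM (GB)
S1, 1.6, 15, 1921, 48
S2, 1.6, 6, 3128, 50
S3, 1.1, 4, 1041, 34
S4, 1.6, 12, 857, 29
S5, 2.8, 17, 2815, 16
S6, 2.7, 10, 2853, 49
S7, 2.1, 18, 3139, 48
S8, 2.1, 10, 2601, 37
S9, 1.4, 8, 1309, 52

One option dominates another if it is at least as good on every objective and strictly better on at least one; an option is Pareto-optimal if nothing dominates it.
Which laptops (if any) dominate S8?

S1: weight 1.6≤2.1, battery life 15≥10, price 1921≤2601, RAM 48≥37 — dominates S8.
Others (S2, S3, S4, S5, S6, S7, S9) are each worse than S8 on at least one objective.

S1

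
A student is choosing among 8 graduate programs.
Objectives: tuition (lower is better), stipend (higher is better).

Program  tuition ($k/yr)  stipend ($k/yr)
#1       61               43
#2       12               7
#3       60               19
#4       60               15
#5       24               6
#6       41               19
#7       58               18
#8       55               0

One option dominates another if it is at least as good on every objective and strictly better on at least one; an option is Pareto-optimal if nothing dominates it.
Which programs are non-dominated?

#1: not dominated (best stipend).
#2: not dominated (best tuition).
#3: dominated by #6 (tuition 41≤60, stipend 19≥19).
#4: dominated by #3 (tuition 60≤60, stipend 19≥15).
#5: dominated by #2 (tuition 12≤24, stipend 7≥6).
#6: not dominated.
#7: dominated by #6 (tuition 41≤58, stipend 19≥18).
#8: dominated by #2 (tuition 12≤55, stipend 7≥0).

#1, #2, #6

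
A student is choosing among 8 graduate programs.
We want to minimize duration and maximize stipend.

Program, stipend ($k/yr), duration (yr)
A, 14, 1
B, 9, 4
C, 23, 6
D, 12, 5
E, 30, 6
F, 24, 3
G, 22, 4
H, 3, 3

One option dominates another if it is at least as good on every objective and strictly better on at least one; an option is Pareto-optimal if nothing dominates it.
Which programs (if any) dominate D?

A: stipend 14≥12, duration 1≤5 — dominates D.
F: stipend 24≥12, duration 3≤5 — dominates D.
G: stipend 22≥12, duration 4≤5 — dominates D.
Others (B, C, E, H) are each worse than D on at least one objective.

A, F, G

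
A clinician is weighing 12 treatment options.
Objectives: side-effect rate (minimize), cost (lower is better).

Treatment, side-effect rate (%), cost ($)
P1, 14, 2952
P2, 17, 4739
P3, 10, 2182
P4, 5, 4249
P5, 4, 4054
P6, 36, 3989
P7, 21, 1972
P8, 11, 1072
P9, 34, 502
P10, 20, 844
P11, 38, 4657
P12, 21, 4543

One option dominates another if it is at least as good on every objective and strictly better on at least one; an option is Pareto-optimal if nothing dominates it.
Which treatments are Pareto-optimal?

P3, P5, P8, P9, P10

P1: dominated by P3 (side-effect rate 10≤14, cost 2182≤2952).
P2: dominated by P1 (side-effect rate 14≤17, cost 2952≤4739).
P3: not dominated.
P4: dominated by P5 (side-effect rate 4≤5, cost 4054≤4249).
P5: not dominated (best side-effect rate).
P6: dominated by P1 (side-effect rate 14≤36, cost 2952≤3989).
P7: dominated by P8 (side-effect rate 11≤21, cost 1072≤1972).
P8: not dominated.
P9: not dominated (best cost).
P10: not dominated.
P11: dominated by P1 (side-effect rate 14≤38, cost 2952≤4657).
P12: dominated by P1 (side-effect rate 14≤21, cost 2952≤4543).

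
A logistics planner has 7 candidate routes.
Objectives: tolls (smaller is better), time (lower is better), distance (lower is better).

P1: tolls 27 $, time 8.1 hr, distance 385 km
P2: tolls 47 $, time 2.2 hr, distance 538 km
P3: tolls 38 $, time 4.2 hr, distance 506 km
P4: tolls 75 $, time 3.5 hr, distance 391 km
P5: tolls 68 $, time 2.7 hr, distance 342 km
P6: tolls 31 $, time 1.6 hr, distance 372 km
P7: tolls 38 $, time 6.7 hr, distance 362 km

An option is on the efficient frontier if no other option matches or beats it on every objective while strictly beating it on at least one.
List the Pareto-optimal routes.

P1: not dominated (best tolls).
P2: dominated by P6 (tolls 31≤47, time 1.6≤2.2, distance 372≤538).
P3: dominated by P6 (tolls 31≤38, time 1.6≤4.2, distance 372≤506).
P4: dominated by P5 (tolls 68≤75, time 2.7≤3.5, distance 342≤391).
P5: not dominated (best distance).
P6: not dominated (best time).
P7: not dominated.

P1, P5, P6, P7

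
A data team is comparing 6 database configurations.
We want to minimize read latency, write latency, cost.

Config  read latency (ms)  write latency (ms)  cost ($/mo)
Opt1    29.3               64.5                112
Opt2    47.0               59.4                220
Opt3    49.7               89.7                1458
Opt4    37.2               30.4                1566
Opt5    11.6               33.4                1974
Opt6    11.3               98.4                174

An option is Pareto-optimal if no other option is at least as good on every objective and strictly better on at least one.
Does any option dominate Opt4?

Opt1: worse on write latency (64.5 vs 30.4).
Opt2: worse on read latency (47.0 vs 37.2).
Opt3: worse on read latency (49.7 vs 37.2).
Opt5: worse on write latency (33.4 vs 30.4).
Opt6: worse on write latency (98.4 vs 30.4).
No option is at least as good as Opt4 on every objective and strictly better on one.

No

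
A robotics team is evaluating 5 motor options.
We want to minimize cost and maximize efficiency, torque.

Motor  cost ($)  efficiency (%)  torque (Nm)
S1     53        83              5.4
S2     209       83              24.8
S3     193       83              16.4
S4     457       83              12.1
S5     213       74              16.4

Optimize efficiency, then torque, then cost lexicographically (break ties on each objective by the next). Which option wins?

S2

First maximize efficiency: best is 83, kept {S1, S2, S3, S4}.
Then maximize torque: best is 24.8, kept {S2}.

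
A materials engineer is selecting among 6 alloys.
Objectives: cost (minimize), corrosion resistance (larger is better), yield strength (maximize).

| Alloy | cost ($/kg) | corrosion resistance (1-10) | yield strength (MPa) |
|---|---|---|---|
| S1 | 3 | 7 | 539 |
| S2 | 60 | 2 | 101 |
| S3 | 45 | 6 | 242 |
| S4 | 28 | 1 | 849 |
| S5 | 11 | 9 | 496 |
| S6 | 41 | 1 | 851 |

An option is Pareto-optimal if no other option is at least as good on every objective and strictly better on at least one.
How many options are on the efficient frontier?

S1: not dominated (best cost).
S2: dominated by S1 (cost 3≤60, corrosion resistance 7≥2, yield strength 539≥101).
S3: dominated by S1 (cost 3≤45, corrosion resistance 7≥6, yield strength 539≥242).
S4: not dominated.
S5: not dominated (best corrosion resistance).
S6: not dominated (best yield strength).
Pareto-optimal: S1, S4, S5, S6 → 4.

4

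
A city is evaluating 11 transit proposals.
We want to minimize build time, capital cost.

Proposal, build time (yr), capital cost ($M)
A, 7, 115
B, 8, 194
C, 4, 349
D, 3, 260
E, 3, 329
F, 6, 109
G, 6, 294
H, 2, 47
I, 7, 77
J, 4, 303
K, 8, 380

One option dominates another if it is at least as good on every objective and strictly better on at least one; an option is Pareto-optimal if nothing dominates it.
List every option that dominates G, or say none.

D, F, H

D: build time 3≤6, capital cost 260≤294 — dominates G.
F: build time 6≤6, capital cost 109≤294 — dominates G.
H: build time 2≤6, capital cost 47≤294 — dominates G.
Others (A, B, C, E, I, J, K) are each worse than G on at least one objective.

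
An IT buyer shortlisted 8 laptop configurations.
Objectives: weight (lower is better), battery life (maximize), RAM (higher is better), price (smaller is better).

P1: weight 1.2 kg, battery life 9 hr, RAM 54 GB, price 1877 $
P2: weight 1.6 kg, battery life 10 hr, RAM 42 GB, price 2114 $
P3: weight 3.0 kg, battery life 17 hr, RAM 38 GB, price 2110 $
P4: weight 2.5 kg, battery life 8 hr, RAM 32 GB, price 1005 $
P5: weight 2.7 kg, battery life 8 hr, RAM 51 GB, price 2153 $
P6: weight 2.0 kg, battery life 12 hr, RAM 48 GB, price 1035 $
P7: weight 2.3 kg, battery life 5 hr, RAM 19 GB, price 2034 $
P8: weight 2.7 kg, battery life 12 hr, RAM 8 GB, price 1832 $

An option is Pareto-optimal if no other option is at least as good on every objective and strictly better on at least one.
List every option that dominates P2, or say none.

none

P1: worse on battery life (9 vs 10).
P3: worse on weight (3.0 vs 1.6).
P4: worse on weight (2.5 vs 1.6).
P5: worse on weight (2.7 vs 1.6).
P6: worse on weight (2.0 vs 1.6).
P7: worse on weight (2.3 vs 1.6).
P8: worse on weight (2.7 vs 1.6).
No option dominates P2.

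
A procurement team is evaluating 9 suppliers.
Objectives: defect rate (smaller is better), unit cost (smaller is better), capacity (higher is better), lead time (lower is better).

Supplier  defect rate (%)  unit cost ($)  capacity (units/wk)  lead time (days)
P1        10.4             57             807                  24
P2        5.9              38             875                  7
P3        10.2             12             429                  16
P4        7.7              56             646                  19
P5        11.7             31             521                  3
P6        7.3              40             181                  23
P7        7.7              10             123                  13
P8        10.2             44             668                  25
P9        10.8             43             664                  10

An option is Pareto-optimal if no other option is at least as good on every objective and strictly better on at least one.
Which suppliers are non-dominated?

P1: dominated by P2 (defect rate 5.9≤10.4, unit cost 38≤57, capacity 875≥807, lead time 7≤24).
P2: not dominated (best defect rate).
P3: not dominated.
P4: dominated by P2 (defect rate 5.9≤7.7, unit cost 38≤56, capacity 875≥646, lead time 7≤19).
P5: not dominated (best lead time).
P6: dominated by P2 (defect rate 5.9≤7.3, unit cost 38≤40, capacity 875≥181, lead time 7≤23).
P7: not dominated (best unit cost).
P8: dominated by P2 (defect rate 5.9≤10.2, unit cost 38≤44, capacity 875≥668, lead time 7≤25).
P9: dominated by P2 (defect rate 5.9≤10.8, unit cost 38≤43, capacity 875≥664, lead time 7≤10).

P2, P3, P5, P7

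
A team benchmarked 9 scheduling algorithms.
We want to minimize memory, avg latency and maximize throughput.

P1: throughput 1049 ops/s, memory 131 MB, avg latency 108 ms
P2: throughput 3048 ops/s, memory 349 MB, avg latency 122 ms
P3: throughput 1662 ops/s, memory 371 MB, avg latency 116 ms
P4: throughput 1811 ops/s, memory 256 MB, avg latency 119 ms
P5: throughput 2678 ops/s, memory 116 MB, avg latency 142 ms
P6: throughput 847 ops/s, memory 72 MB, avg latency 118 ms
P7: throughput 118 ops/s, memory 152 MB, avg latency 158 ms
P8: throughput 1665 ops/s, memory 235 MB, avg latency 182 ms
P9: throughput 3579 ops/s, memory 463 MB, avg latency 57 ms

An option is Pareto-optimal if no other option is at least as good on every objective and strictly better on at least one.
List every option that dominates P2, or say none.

P1: worse on throughput (1049 vs 3048).
P3: worse on throughput (1662 vs 3048).
P4: worse on throughput (1811 vs 3048).
P5: worse on throughput (2678 vs 3048).
P6: worse on throughput (847 vs 3048).
P7: worse on throughput (118 vs 3048).
P8: worse on throughput (1665 vs 3048).
P9: worse on memory (463 vs 349).
No option dominates P2.

none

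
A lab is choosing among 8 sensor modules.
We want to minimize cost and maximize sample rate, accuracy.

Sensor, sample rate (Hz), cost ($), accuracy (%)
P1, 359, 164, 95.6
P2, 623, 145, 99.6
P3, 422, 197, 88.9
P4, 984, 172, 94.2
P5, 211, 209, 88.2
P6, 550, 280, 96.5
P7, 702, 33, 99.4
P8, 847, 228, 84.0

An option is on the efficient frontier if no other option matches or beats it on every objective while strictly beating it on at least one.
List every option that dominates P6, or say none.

P2: sample rate 623≥550, cost 145≤280, accuracy 99.6≥96.5 — dominates P6.
P7: sample rate 702≥550, cost 33≤280, accuracy 99.4≥96.5 — dominates P6.
Others (P1, P3, P4, P5, P8) are each worse than P6 on at least one objective.

P2, P7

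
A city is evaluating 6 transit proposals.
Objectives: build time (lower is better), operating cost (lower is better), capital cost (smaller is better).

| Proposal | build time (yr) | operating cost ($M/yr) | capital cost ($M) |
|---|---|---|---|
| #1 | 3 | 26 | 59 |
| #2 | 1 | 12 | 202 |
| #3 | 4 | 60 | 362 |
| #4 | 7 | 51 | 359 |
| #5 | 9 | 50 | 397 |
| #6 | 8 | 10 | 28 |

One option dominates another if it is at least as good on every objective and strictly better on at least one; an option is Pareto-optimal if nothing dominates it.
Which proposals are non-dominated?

#1: not dominated.
#2: not dominated (best build time).
#3: dominated by #1 (build time 3≤4, operating cost 26≤60, capital cost 59≤362).
#4: dominated by #1 (build time 3≤7, operating cost 26≤51, capital cost 59≤359).
#5: dominated by #1 (build time 3≤9, operating cost 26≤50, capital cost 59≤397).
#6: not dominated (best operating cost).

#1, #2, #6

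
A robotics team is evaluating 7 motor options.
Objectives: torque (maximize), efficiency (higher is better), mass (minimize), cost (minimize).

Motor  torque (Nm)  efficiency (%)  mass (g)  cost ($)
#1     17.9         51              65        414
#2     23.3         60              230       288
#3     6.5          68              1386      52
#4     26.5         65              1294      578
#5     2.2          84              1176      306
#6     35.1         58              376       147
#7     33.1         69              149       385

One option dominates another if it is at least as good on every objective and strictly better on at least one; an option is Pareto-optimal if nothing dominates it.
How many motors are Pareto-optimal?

6

#1: not dominated (best mass).
#2: not dominated.
#3: not dominated (best cost).
#4: dominated by #7 (torque 33.1≥26.5, efficiency 69≥65, mass 149≤1294, cost 385≤578).
#5: not dominated (best efficiency).
#6: not dominated (best torque).
#7: not dominated.
Pareto-optimal: #1, #2, #3, #5, #6, #7 → 6.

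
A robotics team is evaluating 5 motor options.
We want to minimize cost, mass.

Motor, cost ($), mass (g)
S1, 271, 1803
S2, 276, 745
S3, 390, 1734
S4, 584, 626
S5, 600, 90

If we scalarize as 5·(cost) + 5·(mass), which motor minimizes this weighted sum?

S1: 5·271 + 5·1803 = 10370
S2: 5·276 + 5·745 = 5105
S3: 5·390 + 5·1734 = 10620
S4: 5·584 + 5·626 = 6050
S5: 5·600 + 5·90 = 3450
Lowest: S5 at 3450.

S5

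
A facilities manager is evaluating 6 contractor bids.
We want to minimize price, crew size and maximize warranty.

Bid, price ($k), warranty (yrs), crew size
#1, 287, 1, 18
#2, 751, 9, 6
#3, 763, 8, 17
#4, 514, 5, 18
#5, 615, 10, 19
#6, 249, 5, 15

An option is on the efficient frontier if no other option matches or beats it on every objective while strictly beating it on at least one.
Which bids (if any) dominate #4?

#6: price 249≤514, warranty 5≥5, crew size 15≤18 — dominates #4.
Others (#1, #2, #3, #5) are each worse than #4 on at least one objective.

#6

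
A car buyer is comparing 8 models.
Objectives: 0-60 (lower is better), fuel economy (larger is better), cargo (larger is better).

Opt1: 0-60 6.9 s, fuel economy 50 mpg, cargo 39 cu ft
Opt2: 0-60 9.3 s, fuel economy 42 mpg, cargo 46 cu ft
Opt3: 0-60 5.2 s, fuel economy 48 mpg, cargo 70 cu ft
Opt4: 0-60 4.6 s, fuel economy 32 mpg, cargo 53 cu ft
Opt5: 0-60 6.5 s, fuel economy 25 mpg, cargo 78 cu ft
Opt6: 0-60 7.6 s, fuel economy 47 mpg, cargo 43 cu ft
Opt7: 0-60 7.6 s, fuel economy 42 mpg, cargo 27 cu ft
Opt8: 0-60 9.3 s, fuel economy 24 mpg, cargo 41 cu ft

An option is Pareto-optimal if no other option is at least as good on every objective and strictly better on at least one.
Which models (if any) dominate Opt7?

Opt1, Opt3, Opt6

Opt1: 0-60 6.9≤7.6, fuel economy 50≥42, cargo 39≥27 — dominates Opt7.
Opt3: 0-60 5.2≤7.6, fuel economy 48≥42, cargo 70≥27 — dominates Opt7.
Opt6: 0-60 7.6≤7.6, fuel economy 47≥42, cargo 43≥27 — dominates Opt7.
Others (Opt2, Opt4, Opt5, Opt8) are each worse than Opt7 on at least one objective.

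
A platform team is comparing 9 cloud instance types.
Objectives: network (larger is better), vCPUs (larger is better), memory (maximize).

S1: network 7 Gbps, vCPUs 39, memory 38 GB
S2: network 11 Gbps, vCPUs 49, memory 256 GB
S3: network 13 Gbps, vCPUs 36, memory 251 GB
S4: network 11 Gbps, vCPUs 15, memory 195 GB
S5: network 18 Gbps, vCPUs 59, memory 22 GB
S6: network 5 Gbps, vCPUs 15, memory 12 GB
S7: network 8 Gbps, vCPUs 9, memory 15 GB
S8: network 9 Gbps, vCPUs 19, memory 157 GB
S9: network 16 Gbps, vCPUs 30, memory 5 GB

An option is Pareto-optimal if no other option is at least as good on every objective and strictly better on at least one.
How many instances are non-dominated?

3

S1: dominated by S2 (network 11≥7, vCPUs 49≥39, memory 256≥38).
S2: not dominated (best memory).
S3: not dominated.
S4: dominated by S2 (network 11≥11, vCPUs 49≥15, memory 256≥195).
S5: not dominated (best network).
S6: dominated by S1 (network 7≥5, vCPUs 39≥15, memory 38≥12).
S7: dominated by S2 (network 11≥8, vCPUs 49≥9, memory 256≥15).
S8: dominated by S2 (network 11≥9, vCPUs 49≥19, memory 256≥157).
S9: dominated by S5 (network 18≥16, vCPUs 59≥30, memory 22≥5).
Pareto-optimal: S2, S3, S5 → 3.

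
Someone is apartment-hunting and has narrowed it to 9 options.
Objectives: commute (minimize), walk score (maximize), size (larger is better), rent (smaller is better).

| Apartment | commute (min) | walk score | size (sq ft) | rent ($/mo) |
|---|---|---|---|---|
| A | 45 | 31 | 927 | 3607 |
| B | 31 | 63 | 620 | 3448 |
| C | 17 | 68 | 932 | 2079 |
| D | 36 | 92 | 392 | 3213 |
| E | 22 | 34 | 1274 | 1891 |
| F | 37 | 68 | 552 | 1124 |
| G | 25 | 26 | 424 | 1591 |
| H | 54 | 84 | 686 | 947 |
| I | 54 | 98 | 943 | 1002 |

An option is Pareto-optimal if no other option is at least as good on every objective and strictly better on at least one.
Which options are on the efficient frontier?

A: dominated by C (commute 17≤45, walk score 68≥31, size 932≥927, rent 2079≤3607).
B: dominated by C (commute 17≤31, walk score 68≥63, size 932≥620, rent 2079≤3448).
C: not dominated (best commute).
D: not dominated.
E: not dominated (best size).
F: not dominated.
G: not dominated.
H: not dominated (best rent).
I: not dominated (best walk score).

C, D, E, F, G, H, I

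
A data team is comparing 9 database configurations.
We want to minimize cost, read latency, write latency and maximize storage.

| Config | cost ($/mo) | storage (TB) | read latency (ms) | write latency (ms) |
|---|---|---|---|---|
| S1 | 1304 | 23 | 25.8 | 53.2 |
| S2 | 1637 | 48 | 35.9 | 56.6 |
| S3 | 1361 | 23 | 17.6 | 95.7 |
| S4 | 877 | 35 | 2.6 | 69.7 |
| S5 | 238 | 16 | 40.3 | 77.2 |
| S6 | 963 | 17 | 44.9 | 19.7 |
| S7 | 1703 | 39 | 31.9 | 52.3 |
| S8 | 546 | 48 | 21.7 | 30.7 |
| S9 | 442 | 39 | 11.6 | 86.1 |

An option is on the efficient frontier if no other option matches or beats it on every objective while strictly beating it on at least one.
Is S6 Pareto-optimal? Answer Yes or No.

S1: worse on cost (1304 vs 963).
S2: worse on cost (1637 vs 963).
S3: worse on cost (1361 vs 963).
S4: worse on write latency (69.7 vs 19.7).
S5: worse on storage (16 vs 17).
S7: worse on cost (1703 vs 963).
S8: worse on write latency (30.7 vs 19.7).
S9: worse on write latency (86.1 vs 19.7).
No option is at least as good as S6 on every objective and strictly better on one.

Yes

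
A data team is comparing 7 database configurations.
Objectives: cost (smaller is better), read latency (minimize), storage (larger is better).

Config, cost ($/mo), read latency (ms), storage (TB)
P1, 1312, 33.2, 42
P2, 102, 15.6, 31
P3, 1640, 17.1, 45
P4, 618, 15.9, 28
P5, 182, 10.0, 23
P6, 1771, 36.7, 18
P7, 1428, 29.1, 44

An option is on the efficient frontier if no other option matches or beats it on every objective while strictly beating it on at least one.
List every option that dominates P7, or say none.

none

P1: worse on read latency (33.2 vs 29.1).
P2: worse on storage (31 vs 44).
P3: worse on cost (1640 vs 1428).
P4: worse on storage (28 vs 44).
P5: worse on storage (23 vs 44).
P6: worse on cost (1771 vs 1428).
No option dominates P7.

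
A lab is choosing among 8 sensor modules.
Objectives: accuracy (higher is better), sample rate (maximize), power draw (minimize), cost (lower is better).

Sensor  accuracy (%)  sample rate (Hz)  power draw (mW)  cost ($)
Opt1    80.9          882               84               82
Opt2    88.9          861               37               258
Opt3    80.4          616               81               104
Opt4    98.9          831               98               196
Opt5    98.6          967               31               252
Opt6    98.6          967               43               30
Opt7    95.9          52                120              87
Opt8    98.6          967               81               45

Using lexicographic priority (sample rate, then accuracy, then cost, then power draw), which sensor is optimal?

First maximize sample rate: best is 967, kept {Opt5, Opt6, Opt8}.
Then maximize accuracy: best is 98.6, kept {Opt5, Opt6, Opt8}.
Then minimize cost: best is 30, kept {Opt6}.

Opt6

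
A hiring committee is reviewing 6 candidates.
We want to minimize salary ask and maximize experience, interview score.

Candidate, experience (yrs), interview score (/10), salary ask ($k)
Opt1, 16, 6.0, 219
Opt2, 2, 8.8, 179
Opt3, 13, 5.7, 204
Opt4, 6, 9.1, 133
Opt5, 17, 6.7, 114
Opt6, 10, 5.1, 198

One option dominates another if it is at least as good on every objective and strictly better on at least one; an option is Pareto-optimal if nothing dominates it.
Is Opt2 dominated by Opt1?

No

Opt1 vs Opt2: Opt1 is worse on interview score (6.0 vs 8.8), so it does not dominate Opt2.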